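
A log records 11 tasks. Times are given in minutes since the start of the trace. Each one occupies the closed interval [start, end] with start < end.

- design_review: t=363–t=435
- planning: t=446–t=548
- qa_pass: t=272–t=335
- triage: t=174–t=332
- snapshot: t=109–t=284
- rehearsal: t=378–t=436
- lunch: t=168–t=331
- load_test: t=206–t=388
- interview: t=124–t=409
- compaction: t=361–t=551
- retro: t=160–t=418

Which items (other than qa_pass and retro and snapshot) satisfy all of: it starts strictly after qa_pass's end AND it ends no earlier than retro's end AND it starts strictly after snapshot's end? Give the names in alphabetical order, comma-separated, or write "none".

compaction, design_review, planning, rehearsal

Conditions: its start is strictly after qa_pass's end (X.start > t=335) AND its end is no earlier than retro's end (X.end >= t=418) AND its start is strictly after snapshot's end (X.start > t=284).
compaction: start t=361 > t=335? ✓; end t=551 >= t=418? ✓; start t=361 > t=284? ✓ → yes.
design_review: start t=363 > t=335? ✓; end t=435 >= t=418? ✓; start t=363 > t=284? ✓ → yes.
interview: start t=124 > t=335? ✗; end t=409 >= t=418? ✗; start t=124 > t=284? ✗ → no.
load_test: start t=206 > t=335? ✗; end t=388 >= t=418? ✗; start t=206 > t=284? ✗ → no.
lunch: start t=168 > t=335? ✗; end t=331 >= t=418? ✗; start t=168 > t=284? ✗ → no.
planning: start t=446 > t=335? ✓; end t=548 >= t=418? ✓; start t=446 > t=284? ✓ → yes.
rehearsal: start t=378 > t=335? ✓; end t=436 >= t=418? ✓; start t=378 > t=284? ✓ → yes.
triage: start t=174 > t=335? ✗; end t=332 >= t=418? ✗; start t=174 > t=284? ✗ → no.
Result: compaction, design_review, planning, rehearsal.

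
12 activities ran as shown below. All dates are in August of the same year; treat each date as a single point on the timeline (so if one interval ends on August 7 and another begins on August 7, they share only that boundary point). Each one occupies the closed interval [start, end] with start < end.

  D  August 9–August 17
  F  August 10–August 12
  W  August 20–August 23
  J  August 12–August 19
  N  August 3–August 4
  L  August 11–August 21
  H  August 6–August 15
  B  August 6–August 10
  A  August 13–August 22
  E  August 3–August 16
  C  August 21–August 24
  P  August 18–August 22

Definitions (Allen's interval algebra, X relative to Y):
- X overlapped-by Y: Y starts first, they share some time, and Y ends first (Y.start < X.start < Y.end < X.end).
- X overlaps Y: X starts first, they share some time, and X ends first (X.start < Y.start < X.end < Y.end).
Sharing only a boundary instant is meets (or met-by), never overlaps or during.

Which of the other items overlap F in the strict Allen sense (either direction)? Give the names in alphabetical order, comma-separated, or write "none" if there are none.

L

Target F = [August 10, August 12].
A [August 13, August 22] → after → no.
B [August 6, August 10] → meets → no.
C [August 21, August 24] → after → no.
D [August 9, August 17] → contains → no.
E [August 3, August 16] → contains → no.
H [August 6, August 15] → contains → no.
J [August 12, August 19] → met-by → no.
L [August 11, August 21] → overlapped-by → yes.
N [August 3, August 4] → before → no.
P [August 18, August 22] → after → no.
W [August 20, August 23] → after → no.
Result: L.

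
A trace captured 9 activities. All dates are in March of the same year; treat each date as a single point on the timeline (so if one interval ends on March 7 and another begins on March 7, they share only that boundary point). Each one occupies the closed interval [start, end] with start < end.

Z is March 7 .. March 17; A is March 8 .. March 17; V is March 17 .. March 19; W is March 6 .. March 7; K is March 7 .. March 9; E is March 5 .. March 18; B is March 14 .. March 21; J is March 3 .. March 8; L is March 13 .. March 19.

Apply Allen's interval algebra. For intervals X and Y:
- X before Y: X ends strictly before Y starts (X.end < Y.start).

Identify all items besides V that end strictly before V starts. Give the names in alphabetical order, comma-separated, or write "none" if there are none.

Target V = [March 17, March 19].
A [March 8, March 17] → meets → no.
B [March 14, March 21] → contains → no.
E [March 5, March 18] → overlaps → no.
J [March 3, March 8] → before → yes.
K [March 7, March 9] → before → yes.
L [March 13, March 19] → finished-by → no.
W [March 6, March 7] → before → yes.
Z [March 7, March 17] → meets → no.
Result: J, K, W.

J, K, W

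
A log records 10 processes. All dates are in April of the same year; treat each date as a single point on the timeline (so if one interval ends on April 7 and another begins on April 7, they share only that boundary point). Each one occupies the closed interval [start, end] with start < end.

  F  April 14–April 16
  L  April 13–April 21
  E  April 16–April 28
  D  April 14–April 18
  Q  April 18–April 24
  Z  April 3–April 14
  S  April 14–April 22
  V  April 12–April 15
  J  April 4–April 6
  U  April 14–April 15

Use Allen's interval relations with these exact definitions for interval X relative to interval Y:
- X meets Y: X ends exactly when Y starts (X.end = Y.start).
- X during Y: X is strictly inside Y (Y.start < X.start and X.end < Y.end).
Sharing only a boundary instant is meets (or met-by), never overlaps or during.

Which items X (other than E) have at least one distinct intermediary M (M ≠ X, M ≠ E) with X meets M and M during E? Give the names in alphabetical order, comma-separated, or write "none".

D

Target E = [April 16, April 28].
Intermediaries M with M during E: Q.
Via Q — items with X meets Q: D.
Union: D.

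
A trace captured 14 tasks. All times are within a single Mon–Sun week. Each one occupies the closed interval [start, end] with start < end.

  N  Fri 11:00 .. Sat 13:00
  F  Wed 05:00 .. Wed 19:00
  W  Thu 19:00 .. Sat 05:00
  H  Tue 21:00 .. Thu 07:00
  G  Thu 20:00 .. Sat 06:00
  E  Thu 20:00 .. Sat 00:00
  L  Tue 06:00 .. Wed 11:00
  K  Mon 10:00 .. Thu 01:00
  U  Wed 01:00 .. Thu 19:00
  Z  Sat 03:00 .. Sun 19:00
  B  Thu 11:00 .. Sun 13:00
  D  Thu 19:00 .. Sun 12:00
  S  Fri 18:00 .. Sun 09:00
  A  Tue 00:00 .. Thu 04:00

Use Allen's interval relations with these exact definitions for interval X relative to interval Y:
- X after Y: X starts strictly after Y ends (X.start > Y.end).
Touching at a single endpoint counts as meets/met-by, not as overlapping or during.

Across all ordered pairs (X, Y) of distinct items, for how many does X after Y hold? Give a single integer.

Checking all 182 ordered pairs for relation 'after'; matching pairs in alphabetical order:
(B, A): B after A ✓
(B, F): B after F ✓
(B, H): B after H ✓
(B, K): B after K ✓
(B, L): B after L ✓
(D, A): D after A ✓
(D, F): D after F ✓
(D, H): D after H ✓
(D, K): D after K ✓
(D, L): D after L ✓
(E, A): E after A ✓
(E, F): E after F ✓
(E, H): E after H ✓
(E, K): E after K ✓
(E, L): E after L ✓
(E, U): E after U ✓
(G, A): G after A ✓
(G, F): G after F ✓
(G, H): G after H ✓
(G, K): G after K ✓
(G, L): G after L ✓
(G, U): G after U ✓
(N, A): N after A ✓
(N, F): N after F ✓
... plus 22 further pairs not listed.
Count: 46.

46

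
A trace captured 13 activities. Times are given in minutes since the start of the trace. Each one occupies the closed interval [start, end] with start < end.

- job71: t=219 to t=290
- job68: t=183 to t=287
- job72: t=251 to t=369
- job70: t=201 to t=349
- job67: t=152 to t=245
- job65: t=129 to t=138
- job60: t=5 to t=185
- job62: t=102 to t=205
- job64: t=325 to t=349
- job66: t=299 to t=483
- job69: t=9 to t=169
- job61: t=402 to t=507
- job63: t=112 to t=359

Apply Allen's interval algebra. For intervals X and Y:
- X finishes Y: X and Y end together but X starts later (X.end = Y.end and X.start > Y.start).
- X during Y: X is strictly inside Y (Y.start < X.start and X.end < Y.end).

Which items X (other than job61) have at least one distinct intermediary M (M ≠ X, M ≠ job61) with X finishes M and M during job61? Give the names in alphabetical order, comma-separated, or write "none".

none

Target job61 = [t=402, t=507].
Intermediaries M with M during job61: none.
Union: none.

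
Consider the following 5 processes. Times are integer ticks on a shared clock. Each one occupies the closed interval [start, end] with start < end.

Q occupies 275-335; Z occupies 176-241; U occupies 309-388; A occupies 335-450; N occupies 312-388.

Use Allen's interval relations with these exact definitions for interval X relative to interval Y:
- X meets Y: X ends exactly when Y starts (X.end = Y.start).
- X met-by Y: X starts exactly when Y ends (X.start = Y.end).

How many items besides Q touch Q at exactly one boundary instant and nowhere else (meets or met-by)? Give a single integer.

1

Target Q = [275, 335].
A [335, 450] → met-by → counts.
N [312, 388] → overlapped-by → no.
U [309, 388] → overlapped-by → no.
Z [176, 241] → before → no.
Total: 1.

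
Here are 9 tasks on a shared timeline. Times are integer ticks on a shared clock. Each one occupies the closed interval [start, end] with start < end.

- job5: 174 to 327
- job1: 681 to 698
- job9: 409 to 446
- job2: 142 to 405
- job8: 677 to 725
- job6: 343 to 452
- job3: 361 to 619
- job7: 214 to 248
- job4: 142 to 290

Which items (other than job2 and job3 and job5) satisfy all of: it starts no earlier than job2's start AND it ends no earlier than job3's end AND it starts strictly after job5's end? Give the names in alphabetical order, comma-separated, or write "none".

job1, job8

Conditions: its start is no earlier than job2's start (X.start >= 142) AND its end is no earlier than job3's end (X.end >= 619) AND its start is strictly after job5's end (X.start > 327).
job1: start 681 >= 142? ✓; end 698 >= 619? ✓; start 681 > 327? ✓ → yes.
job4: start 142 >= 142? ✓; end 290 >= 619? ✗; start 142 > 327? ✗ → no.
job6: start 343 >= 142? ✓; end 452 >= 619? ✗; start 343 > 327? ✓ → no.
job7: start 214 >= 142? ✓; end 248 >= 619? ✗; start 214 > 327? ✗ → no.
job8: start 677 >= 142? ✓; end 725 >= 619? ✓; start 677 > 327? ✓ → yes.
job9: start 409 >= 142? ✓; end 446 >= 619? ✗; start 409 > 327? ✓ → no.
Result: job1, job8.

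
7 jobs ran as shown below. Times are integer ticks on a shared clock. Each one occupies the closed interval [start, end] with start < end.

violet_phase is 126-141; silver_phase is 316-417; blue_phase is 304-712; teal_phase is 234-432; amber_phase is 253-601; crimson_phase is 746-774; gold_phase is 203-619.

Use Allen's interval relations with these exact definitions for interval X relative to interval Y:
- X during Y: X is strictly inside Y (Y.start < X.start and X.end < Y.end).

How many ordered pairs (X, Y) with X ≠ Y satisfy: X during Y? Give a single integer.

Checking all 42 ordered pairs for relation 'during'; matching pairs in alphabetical order:
(amber_phase, gold_phase): amber_phase during gold_phase ✓
(silver_phase, amber_phase): silver_phase during amber_phase ✓
(silver_phase, blue_phase): silver_phase during blue_phase ✓
(silver_phase, gold_phase): silver_phase during gold_phase ✓
(silver_phase, teal_phase): silver_phase during teal_phase ✓
(teal_phase, gold_phase): teal_phase during gold_phase ✓
Count: 6.

6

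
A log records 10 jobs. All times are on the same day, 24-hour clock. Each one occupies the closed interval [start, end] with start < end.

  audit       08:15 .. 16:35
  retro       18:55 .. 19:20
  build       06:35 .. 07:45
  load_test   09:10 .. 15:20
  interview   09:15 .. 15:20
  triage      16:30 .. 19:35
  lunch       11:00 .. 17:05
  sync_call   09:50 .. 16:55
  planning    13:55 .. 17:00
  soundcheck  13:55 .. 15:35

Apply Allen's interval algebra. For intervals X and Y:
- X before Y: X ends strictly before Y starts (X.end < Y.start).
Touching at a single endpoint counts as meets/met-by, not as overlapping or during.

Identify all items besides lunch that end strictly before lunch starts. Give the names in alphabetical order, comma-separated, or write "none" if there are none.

build

Target lunch = [11:00, 17:05].
audit [08:15, 16:35] → overlaps → no.
build [06:35, 07:45] → before → yes.
interview [09:15, 15:20] → overlaps → no.
load_test [09:10, 15:20] → overlaps → no.
planning [13:55, 17:00] → during → no.
retro [18:55, 19:20] → after → no.
soundcheck [13:55, 15:35] → during → no.
sync_call [09:50, 16:55] → overlaps → no.
triage [16:30, 19:35] → overlapped-by → no.
Result: build.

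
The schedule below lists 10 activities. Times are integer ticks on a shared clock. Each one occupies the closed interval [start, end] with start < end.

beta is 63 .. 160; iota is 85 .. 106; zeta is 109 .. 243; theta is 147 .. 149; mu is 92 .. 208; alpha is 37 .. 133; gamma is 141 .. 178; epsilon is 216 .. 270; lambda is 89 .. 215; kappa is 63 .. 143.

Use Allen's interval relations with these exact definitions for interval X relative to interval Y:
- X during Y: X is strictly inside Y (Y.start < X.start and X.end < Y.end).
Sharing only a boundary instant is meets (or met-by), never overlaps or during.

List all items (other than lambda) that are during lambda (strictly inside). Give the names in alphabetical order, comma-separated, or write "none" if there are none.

gamma, mu, theta

Target lambda = [89, 215].
alpha [37, 133] → overlaps → no.
beta [63, 160] → overlaps → no.
epsilon [216, 270] → after → no.
gamma [141, 178] → during → yes.
iota [85, 106] → overlaps → no.
kappa [63, 143] → overlaps → no.
mu [92, 208] → during → yes.
theta [147, 149] → during → yes.
zeta [109, 243] → overlapped-by → no.
Result: gamma, mu, theta.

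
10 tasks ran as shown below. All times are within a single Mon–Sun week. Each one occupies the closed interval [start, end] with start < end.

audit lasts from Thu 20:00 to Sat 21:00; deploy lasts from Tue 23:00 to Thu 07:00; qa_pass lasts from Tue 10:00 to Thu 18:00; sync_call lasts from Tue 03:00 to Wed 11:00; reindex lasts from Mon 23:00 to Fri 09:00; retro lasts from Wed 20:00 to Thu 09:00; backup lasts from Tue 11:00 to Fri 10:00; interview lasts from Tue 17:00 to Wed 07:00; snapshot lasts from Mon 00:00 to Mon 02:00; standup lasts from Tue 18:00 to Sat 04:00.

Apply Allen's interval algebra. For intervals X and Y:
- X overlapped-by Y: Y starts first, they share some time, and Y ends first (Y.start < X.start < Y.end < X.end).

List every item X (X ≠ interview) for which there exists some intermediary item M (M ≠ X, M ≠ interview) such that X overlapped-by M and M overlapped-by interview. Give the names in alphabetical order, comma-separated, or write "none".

Target interview = [Tue 17:00, Wed 07:00].
Intermediaries M with M overlapped-by interview: deploy, standup.
Via deploy — items with X overlapped-by deploy: retro.
Via standup — items with X overlapped-by standup: audit.
Union: audit, retro.

audit, retro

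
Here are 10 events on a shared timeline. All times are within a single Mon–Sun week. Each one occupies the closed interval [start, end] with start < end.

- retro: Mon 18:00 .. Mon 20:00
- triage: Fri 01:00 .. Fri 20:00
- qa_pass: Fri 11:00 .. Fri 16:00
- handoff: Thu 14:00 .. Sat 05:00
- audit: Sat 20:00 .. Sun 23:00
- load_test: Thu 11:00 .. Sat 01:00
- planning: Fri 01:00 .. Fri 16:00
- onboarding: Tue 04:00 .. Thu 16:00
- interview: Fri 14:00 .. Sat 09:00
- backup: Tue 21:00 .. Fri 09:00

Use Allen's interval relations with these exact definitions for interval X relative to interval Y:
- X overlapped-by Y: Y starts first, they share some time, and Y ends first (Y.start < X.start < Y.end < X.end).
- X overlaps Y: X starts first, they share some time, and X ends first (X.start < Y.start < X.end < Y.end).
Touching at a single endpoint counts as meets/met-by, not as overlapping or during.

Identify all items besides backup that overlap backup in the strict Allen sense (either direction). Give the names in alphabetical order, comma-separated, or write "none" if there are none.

handoff, load_test, onboarding, planning, triage

Target backup = [Tue 21:00, Fri 09:00].
audit [Sat 20:00, Sun 23:00] → after → no.
handoff [Thu 14:00, Sat 05:00] → overlapped-by → yes.
interview [Fri 14:00, Sat 09:00] → after → no.
load_test [Thu 11:00, Sat 01:00] → overlapped-by → yes.
onboarding [Tue 04:00, Thu 16:00] → overlaps → yes.
planning [Fri 01:00, Fri 16:00] → overlapped-by → yes.
qa_pass [Fri 11:00, Fri 16:00] → after → no.
retro [Mon 18:00, Mon 20:00] → before → no.
triage [Fri 01:00, Fri 20:00] → overlapped-by → yes.
Result: handoff, load_test, onboarding, planning, triage.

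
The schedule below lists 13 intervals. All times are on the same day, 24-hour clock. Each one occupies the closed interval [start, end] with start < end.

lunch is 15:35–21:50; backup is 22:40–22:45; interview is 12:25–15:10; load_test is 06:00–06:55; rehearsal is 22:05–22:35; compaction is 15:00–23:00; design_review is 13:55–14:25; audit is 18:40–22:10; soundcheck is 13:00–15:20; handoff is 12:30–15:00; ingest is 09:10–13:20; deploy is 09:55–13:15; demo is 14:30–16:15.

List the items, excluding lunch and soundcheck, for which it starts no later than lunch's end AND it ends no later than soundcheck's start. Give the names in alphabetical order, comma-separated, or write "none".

load_test

Conditions: its start is no later than lunch's end (X.start <= 21:50) AND its end is no later than soundcheck's start (X.end <= 13:00).
audit: start 18:40 <= 21:50? ✓; end 22:10 <= 13:00? ✗ → no.
backup: start 22:40 <= 21:50? ✗; end 22:45 <= 13:00? ✗ → no.
compaction: start 15:00 <= 21:50? ✓; end 23:00 <= 13:00? ✗ → no.
demo: start 14:30 <= 21:50? ✓; end 16:15 <= 13:00? ✗ → no.
deploy: start 09:55 <= 21:50? ✓; end 13:15 <= 13:00? ✗ → no.
design_review: start 13:55 <= 21:50? ✓; end 14:25 <= 13:00? ✗ → no.
handoff: start 12:30 <= 21:50? ✓; end 15:00 <= 13:00? ✗ → no.
ingest: start 09:10 <= 21:50? ✓; end 13:20 <= 13:00? ✗ → no.
interview: start 12:25 <= 21:50? ✓; end 15:10 <= 13:00? ✗ → no.
load_test: start 06:00 <= 21:50? ✓; end 06:55 <= 13:00? ✓ → yes.
rehearsal: start 22:05 <= 21:50? ✗; end 22:35 <= 13:00? ✗ → no.
Result: load_test.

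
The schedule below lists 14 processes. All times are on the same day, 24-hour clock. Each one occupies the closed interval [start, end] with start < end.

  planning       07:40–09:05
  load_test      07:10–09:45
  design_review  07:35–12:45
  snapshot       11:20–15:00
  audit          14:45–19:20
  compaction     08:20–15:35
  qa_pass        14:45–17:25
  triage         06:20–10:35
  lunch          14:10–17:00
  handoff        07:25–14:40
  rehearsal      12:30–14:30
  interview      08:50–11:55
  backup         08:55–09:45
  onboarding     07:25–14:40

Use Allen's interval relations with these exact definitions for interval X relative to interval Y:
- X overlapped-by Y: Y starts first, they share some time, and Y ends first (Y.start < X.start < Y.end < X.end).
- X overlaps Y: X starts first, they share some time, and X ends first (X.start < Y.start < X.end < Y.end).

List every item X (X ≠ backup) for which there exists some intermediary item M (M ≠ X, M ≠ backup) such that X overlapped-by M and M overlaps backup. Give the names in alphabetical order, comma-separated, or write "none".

Target backup = [08:55, 09:45].
Intermediaries M with M overlaps backup: planning.
Via planning — items with X overlapped-by planning: compaction, interview.
Union: compaction, interview.

compaction, interview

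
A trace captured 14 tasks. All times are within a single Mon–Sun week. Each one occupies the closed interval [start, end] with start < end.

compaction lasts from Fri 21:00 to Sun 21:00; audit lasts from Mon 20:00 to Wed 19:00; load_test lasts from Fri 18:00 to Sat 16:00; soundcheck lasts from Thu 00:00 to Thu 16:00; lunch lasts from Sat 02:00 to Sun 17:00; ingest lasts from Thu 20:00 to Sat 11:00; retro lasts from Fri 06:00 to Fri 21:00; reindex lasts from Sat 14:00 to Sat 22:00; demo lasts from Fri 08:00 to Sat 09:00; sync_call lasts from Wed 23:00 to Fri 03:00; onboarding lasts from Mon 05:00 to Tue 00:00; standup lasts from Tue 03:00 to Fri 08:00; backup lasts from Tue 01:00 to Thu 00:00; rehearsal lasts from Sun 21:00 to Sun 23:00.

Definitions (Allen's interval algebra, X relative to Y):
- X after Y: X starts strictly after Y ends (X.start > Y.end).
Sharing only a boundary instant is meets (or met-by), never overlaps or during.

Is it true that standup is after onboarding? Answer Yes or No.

standup = [Tue 03:00, Fri 08:00], onboarding = [Mon 05:00, Tue 00:00].
Actual relation of standup to onboarding: after.
Asked whether 'after' holds → Yes.

Yes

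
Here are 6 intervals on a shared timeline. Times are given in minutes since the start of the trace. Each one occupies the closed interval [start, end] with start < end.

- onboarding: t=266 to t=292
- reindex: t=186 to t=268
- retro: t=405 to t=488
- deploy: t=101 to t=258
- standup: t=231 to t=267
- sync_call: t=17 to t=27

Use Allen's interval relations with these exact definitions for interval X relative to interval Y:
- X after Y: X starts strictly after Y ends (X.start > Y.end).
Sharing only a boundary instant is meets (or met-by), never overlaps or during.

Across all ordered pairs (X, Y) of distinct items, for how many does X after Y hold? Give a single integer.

Checking all 30 ordered pairs for relation 'after'; matching pairs in alphabetical order:
(deploy, sync_call): deploy after sync_call ✓
(onboarding, deploy): onboarding after deploy ✓
(onboarding, sync_call): onboarding after sync_call ✓
(reindex, sync_call): reindex after sync_call ✓
(retro, deploy): retro after deploy ✓
(retro, onboarding): retro after onboarding ✓
(retro, reindex): retro after reindex ✓
(retro, standup): retro after standup ✓
(retro, sync_call): retro after sync_call ✓
(standup, sync_call): standup after sync_call ✓
Count: 10.

10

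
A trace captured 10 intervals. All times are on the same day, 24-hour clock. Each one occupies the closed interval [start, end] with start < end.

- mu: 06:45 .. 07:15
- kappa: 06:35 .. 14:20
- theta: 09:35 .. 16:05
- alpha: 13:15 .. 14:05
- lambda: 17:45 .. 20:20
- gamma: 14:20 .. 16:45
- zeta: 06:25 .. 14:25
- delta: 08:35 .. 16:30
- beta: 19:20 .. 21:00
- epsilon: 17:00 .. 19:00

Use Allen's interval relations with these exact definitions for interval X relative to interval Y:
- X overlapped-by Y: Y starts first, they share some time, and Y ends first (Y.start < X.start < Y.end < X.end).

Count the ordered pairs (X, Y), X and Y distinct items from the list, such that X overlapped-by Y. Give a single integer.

9

Checking all 90 ordered pairs for relation 'overlapped-by'; matching pairs in alphabetical order:
(beta, lambda): beta overlapped-by lambda ✓
(delta, kappa): delta overlapped-by kappa ✓
(delta, zeta): delta overlapped-by zeta ✓
(gamma, delta): gamma overlapped-by delta ✓
(gamma, theta): gamma overlapped-by theta ✓
(gamma, zeta): gamma overlapped-by zeta ✓
(lambda, epsilon): lambda overlapped-by epsilon ✓
(theta, kappa): theta overlapped-by kappa ✓
(theta, zeta): theta overlapped-by zeta ✓
Count: 9.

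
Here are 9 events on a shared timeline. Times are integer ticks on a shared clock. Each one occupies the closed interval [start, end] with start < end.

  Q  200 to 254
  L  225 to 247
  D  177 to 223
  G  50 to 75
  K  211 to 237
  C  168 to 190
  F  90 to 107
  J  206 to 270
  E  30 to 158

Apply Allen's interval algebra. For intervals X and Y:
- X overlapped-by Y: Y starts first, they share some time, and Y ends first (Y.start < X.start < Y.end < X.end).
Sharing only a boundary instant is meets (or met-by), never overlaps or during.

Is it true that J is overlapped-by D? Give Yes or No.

J = [206, 270], D = [177, 223].
Actual relation of J to D: overlapped-by.
Asked whether 'overlapped-by' holds → Yes.

Yes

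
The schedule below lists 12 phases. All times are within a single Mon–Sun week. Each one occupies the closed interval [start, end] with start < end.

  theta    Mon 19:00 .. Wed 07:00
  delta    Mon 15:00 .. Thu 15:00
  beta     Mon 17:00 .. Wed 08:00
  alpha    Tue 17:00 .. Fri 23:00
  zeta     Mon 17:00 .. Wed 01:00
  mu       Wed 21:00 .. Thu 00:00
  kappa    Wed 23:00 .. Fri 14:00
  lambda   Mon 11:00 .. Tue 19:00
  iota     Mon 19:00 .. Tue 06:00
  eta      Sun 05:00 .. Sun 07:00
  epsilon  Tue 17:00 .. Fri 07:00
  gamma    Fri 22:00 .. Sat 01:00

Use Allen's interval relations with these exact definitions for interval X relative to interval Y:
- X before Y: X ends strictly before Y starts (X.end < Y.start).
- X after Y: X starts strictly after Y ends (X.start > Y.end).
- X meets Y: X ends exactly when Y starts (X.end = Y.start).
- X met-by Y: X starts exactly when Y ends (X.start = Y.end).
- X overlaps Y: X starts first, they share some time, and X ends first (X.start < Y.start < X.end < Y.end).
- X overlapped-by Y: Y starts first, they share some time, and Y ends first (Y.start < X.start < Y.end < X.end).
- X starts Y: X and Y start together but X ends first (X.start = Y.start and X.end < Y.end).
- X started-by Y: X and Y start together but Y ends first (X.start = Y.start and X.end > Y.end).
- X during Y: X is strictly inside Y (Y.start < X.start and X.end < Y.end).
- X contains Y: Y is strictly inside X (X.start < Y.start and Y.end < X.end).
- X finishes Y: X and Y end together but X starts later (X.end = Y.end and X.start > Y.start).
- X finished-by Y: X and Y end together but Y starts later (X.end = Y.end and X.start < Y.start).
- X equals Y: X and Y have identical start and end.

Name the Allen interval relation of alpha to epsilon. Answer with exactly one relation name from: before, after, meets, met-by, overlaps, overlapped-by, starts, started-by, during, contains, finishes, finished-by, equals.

started-by

alpha = [Tue 17:00, Fri 23:00]; epsilon = [Tue 17:00, Fri 07:00].
Compare endpoints: alpha.start = epsilon.start, alpha.start < epsilon.end, alpha.end > epsilon.start, alpha.end > epsilon.end.
That pattern is 'started-by'.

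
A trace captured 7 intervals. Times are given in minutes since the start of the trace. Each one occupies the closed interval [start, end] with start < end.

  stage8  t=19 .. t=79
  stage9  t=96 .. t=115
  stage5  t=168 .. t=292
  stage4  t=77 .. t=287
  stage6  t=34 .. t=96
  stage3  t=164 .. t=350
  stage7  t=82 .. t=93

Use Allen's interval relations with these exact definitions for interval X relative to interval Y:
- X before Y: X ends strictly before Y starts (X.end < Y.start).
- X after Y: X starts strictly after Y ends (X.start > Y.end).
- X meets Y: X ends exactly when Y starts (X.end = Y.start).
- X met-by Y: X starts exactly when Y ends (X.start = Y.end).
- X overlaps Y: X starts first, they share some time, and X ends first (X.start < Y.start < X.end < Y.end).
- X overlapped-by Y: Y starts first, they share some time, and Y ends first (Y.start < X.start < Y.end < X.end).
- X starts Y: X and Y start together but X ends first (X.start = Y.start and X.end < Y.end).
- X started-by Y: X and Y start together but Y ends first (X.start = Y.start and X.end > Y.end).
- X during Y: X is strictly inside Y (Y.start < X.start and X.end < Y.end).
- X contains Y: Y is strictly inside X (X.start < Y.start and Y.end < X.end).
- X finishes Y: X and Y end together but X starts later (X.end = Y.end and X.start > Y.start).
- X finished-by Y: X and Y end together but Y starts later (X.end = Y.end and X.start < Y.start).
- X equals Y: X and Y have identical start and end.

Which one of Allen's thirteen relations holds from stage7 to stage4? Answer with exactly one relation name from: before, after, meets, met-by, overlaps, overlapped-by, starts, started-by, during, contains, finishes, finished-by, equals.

stage7 = [t=82, t=93]; stage4 = [t=77, t=287].
Compare endpoints: stage7.start > stage4.start, stage7.start < stage4.end, stage7.end > stage4.start, stage7.end < stage4.end.
That pattern is 'during'.

during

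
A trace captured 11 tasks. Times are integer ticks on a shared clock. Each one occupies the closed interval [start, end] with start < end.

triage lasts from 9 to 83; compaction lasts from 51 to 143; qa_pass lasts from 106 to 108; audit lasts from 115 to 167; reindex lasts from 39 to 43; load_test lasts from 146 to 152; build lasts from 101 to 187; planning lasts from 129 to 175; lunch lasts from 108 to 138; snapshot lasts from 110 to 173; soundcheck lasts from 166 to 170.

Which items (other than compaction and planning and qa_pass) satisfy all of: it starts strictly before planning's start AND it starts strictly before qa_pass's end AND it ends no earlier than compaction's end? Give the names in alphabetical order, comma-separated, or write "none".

build

Conditions: its start is strictly before planning's start (X.start < 129) AND its start is strictly before qa_pass's end (X.start < 108) AND its end is no earlier than compaction's end (X.end >= 143).
audit: start 115 < 129? ✓; start 115 < 108? ✗; end 167 >= 143? ✓ → no.
build: start 101 < 129? ✓; start 101 < 108? ✓; end 187 >= 143? ✓ → yes.
load_test: start 146 < 129? ✗; start 146 < 108? ✗; end 152 >= 143? ✓ → no.
lunch: start 108 < 129? ✓; start 108 < 108? ✗; end 138 >= 143? ✗ → no.
reindex: start 39 < 129? ✓; start 39 < 108? ✓; end 43 >= 143? ✗ → no.
snapshot: start 110 < 129? ✓; start 110 < 108? ✗; end 173 >= 143? ✓ → no.
soundcheck: start 166 < 129? ✗; start 166 < 108? ✗; end 170 >= 143? ✓ → no.
triage: start 9 < 129? ✓; start 9 < 108? ✓; end 83 >= 143? ✗ → no.
Result: build.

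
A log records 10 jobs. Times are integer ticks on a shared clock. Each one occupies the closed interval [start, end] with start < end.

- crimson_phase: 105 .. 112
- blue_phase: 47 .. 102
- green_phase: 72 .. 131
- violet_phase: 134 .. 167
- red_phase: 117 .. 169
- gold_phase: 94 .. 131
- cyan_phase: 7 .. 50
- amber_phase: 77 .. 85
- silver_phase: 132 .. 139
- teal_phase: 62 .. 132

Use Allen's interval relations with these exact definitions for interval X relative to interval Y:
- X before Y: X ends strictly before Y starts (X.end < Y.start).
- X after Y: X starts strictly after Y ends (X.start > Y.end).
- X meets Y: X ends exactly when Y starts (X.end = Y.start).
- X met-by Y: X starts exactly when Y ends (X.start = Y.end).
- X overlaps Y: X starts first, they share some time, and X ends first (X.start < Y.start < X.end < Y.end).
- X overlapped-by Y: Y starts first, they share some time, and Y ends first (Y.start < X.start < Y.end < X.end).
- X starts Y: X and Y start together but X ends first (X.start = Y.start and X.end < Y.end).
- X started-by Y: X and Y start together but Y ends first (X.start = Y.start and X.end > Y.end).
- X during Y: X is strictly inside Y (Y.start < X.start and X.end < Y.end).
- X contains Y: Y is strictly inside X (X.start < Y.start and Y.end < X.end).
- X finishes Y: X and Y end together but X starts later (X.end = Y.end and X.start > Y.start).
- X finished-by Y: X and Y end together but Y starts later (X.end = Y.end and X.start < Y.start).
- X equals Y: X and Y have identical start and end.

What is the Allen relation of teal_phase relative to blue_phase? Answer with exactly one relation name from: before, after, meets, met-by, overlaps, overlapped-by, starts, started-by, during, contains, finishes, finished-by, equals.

overlapped-by

teal_phase = [62, 132]; blue_phase = [47, 102].
Compare endpoints: teal_phase.start > blue_phase.start, teal_phase.start < blue_phase.end, teal_phase.end > blue_phase.start, teal_phase.end > blue_phase.end.
That pattern is 'overlapped-by'.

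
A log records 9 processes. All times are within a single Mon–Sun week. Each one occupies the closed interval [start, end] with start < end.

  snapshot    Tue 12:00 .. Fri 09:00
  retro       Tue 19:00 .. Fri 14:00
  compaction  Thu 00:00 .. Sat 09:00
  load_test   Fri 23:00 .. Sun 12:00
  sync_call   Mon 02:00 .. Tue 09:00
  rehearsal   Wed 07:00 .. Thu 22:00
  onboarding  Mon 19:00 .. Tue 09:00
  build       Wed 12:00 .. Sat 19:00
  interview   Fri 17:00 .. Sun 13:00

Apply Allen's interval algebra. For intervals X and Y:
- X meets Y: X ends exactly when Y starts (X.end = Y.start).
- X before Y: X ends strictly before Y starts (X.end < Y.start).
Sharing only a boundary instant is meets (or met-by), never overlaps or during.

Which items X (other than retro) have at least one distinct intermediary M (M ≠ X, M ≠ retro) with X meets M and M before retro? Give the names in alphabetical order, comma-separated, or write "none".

none

Target retro = [Tue 19:00, Fri 14:00].
Intermediaries M with M before retro: onboarding, sync_call.
Via onboarding — items with X meets onboarding: none.
Via sync_call — items with X meets sync_call: none.
Union: none.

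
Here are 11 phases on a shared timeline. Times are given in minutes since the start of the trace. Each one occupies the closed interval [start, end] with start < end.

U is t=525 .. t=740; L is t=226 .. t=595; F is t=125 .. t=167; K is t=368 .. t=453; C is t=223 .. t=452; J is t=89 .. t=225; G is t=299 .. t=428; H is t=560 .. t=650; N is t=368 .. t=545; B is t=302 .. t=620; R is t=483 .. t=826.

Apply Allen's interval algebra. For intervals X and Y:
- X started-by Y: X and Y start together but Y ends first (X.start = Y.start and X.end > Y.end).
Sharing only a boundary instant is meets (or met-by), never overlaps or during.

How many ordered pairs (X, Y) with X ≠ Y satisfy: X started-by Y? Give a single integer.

Checking all 110 ordered pairs for relation 'started-by'; matching pairs in alphabetical order:
(N, K): N started-by K ✓
Count: 1.

1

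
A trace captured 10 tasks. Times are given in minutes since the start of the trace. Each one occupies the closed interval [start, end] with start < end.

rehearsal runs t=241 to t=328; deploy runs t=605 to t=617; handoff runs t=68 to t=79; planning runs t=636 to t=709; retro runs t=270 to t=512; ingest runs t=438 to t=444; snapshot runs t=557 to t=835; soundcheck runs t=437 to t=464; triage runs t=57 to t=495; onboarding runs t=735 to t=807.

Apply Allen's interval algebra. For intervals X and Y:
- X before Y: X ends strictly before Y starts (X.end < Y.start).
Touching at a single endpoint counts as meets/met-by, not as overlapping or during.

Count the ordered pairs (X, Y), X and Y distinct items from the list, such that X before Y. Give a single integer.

Checking all 90 ordered pairs for relation 'before'; matching pairs in alphabetical order:
(deploy, onboarding): deploy before onboarding ✓
(deploy, planning): deploy before planning ✓
(handoff, deploy): handoff before deploy ✓
(handoff, ingest): handoff before ingest ✓
(handoff, onboarding): handoff before onboarding ✓
(handoff, planning): handoff before planning ✓
(handoff, rehearsal): handoff before rehearsal ✓
(handoff, retro): handoff before retro ✓
(handoff, snapshot): handoff before snapshot ✓
(handoff, soundcheck): handoff before soundcheck ✓
(ingest, deploy): ingest before deploy ✓
(ingest, onboarding): ingest before onboarding ✓
(ingest, planning): ingest before planning ✓
(ingest, snapshot): ingest before snapshot ✓
(planning, onboarding): planning before onboarding ✓
(rehearsal, deploy): rehearsal before deploy ✓
(rehearsal, ingest): rehearsal before ingest ✓
(rehearsal, onboarding): rehearsal before onboarding ✓
(rehearsal, planning): rehearsal before planning ✓
(rehearsal, snapshot): rehearsal before snapshot ✓
(rehearsal, soundcheck): rehearsal before soundcheck ✓
(retro, deploy): retro before deploy ✓
(retro, onboarding): retro before onboarding ✓
(retro, planning): retro before planning ✓
... plus 9 further pairs not listed.
Count: 33.

33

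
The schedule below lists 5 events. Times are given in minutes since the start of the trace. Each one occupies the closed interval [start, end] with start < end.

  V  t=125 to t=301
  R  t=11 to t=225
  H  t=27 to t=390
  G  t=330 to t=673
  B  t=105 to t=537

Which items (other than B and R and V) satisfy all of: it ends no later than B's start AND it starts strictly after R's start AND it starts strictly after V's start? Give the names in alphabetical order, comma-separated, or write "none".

Conditions: its end is no later than B's start (X.end <= t=105) AND its start is strictly after R's start (X.start > t=11) AND its start is strictly after V's start (X.start > t=125).
G: end t=673 <= t=105? ✗; start t=330 > t=11? ✓; start t=330 > t=125? ✓ → no.
H: end t=390 <= t=105? ✗; start t=27 > t=11? ✓; start t=27 > t=125? ✗ → no.
Result: none.

none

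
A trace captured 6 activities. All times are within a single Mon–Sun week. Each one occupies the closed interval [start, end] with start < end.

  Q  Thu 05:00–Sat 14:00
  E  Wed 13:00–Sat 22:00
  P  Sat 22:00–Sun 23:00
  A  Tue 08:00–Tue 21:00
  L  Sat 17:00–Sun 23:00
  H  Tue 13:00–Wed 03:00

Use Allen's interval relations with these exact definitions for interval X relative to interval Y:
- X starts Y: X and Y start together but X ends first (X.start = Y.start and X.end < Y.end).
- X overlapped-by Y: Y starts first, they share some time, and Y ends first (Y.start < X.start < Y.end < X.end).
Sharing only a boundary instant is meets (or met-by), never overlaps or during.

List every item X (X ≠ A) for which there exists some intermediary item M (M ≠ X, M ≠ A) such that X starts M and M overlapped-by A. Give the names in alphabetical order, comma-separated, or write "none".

Target A = [Tue 08:00, Tue 21:00].
Intermediaries M with M overlapped-by A: H.
Via H — items with X starts H: none.
Union: none.

none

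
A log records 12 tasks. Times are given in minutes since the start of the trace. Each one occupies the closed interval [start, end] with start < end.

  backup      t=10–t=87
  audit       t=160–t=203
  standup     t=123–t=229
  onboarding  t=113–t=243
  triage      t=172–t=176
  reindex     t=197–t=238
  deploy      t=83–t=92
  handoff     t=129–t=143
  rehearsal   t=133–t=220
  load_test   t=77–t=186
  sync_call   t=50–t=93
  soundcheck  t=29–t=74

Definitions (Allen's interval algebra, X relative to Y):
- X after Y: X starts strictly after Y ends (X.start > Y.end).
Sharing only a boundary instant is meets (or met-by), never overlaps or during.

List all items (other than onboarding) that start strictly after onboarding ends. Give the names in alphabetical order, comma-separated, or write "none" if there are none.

Target onboarding = [t=113, t=243].
audit [t=160, t=203] → during → no.
backup [t=10, t=87] → before → no.
deploy [t=83, t=92] → before → no.
handoff [t=129, t=143] → during → no.
load_test [t=77, t=186] → overlaps → no.
rehearsal [t=133, t=220] → during → no.
reindex [t=197, t=238] → during → no.
soundcheck [t=29, t=74] → before → no.
standup [t=123, t=229] → during → no.
sync_call [t=50, t=93] → before → no.
triage [t=172, t=176] → during → no.
Result: none.

none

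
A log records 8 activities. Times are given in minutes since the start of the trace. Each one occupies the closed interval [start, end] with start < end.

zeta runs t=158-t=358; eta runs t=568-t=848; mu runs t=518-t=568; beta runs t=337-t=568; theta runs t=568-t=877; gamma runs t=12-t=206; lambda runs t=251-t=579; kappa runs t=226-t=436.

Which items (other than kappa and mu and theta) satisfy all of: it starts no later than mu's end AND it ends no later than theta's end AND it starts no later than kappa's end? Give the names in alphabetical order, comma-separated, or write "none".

beta, gamma, lambda, zeta

Conditions: its start is no later than mu's end (X.start <= t=568) AND its end is no later than theta's end (X.end <= t=877) AND its start is no later than kappa's end (X.start <= t=436).
beta: start t=337 <= t=568? ✓; end t=568 <= t=877? ✓; start t=337 <= t=436? ✓ → yes.
eta: start t=568 <= t=568? ✓; end t=848 <= t=877? ✓; start t=568 <= t=436? ✗ → no.
gamma: start t=12 <= t=568? ✓; end t=206 <= t=877? ✓; start t=12 <= t=436? ✓ → yes.
lambda: start t=251 <= t=568? ✓; end t=579 <= t=877? ✓; start t=251 <= t=436? ✓ → yes.
zeta: start t=158 <= t=568? ✓; end t=358 <= t=877? ✓; start t=158 <= t=436? ✓ → yes.
Result: beta, gamma, lambda, zeta.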